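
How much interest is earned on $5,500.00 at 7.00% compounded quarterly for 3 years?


Compound interest earned = final amount − principal.
A = P(1 + r/n)^(nt) = $5,500.00 × (1 + 0.07/4)^(4 × 3) = $6,772.92
Interest = A − P = $6,772.92 − $5,500.00 = $1,272.92

Interest = A - P = $1,272.92


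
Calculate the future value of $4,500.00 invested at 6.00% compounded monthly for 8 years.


Compound interest formula: A = P(1 + r/n)^(nt)
A = $4,500.00 × (1 + 0.06/12)^(12 × 8)
Growth factor: (1 + 0.06/12)^96 = 1.614143
A = $4,500.00 × 1.614143
A = $7,263.64

A = P(1 + r/n)^(nt) = $7,263.64


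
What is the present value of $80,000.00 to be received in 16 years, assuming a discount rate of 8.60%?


Present value formula: PV = FV / (1 + r)^t
PV = $80,000.00 / (1 + 0.086)^16
PV = $80,000.00 / 3.7434945
PV = $21,370.41

PV = FV / (1 + r)^t = $21,370.41


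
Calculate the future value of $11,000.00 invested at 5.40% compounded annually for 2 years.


Compound interest formula: A = P(1 + r/n)^(nt)
A = $11,000.00 × (1 + 0.054/1)^(1 × 2)
Growth factor: (1 + 0.054/1)^2 = 1.110916
A = $11,000.00 × 1.110916
A = $12,220.08

A = P(1 + r/n)^(nt) = $12,220.08


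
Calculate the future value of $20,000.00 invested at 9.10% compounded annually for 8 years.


Compound interest formula: A = P(1 + r/n)^(nt)
A = $20,000.00 × (1 + 0.091/1)^(1 × 8)
Growth factor: (1 + 0.091/1)^8 = 2.007234
A = $20,000.00 × 2.007234
A = $40,144.68

A = P(1 + r/n)^(nt) = $40,144.68


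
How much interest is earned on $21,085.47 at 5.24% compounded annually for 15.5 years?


Compound interest earned = final amount − principal.
A = P(1 + r/n)^(nt) = $21,085.47 × (1 + 0.0524/1)^(1 × 15.5) = $46,535.70
Interest = A − P = $46,535.70 − $21,085.47 = $25,450.23

Interest = A - P = $25,450.23


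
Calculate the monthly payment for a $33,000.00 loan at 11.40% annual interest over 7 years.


Loan payment formula: PMT = PV × r / (1 − (1 + r)^(−n))
Monthly rate r = 0.114/12 = 0.0095, n = 84 months
Denominator: 1 − (1 + 0.114/12)^(−84) = 0.5480724
PMT = $33,000.00 × (0.114/12) / 0.5480724
PMT = $572.00 per month

PMT = PV × r / (1-(1+r)^(-n)) = $572.00/month


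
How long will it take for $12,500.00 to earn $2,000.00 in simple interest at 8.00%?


Rearrange the simple interest formula for t:
I = P × r × t  ⇒  t = I / (P × r)
t = $2,000.00 / ($12,500.00 × 0.08)
t = 2

t = I/(P×r) = 2 years


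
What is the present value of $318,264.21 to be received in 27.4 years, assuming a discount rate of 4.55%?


Present value formula: PV = FV / (1 + r)^t
PV = $318,264.21 / (1 + 0.0455)^27.4
PV = $318,264.21 / 3.384376
PV = $94,039.26

PV = FV / (1 + r)^t = $94,039.26


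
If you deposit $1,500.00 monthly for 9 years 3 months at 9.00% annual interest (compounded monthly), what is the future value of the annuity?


Future value of an ordinary annuity: FV = PMT × ((1 + r)^n − 1) / r
Monthly rate r = 0.09/12 = 0.0075, n = 111
FV = $1,500.00 × ((1 + 0.09/12)^111 − 1) / (0.09/12)
FV = $1,500.00 × 172.257147
FV = $258,385.72

FV = PMT × ((1+r)^n - 1)/r = $258,385.72


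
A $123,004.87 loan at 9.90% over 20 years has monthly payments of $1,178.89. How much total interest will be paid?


Total paid over the life of the loan = PMT × n.
Total paid = $1,178.89 × 240 = $282,933.60
Total interest = total paid − principal = $282,933.60 − $123,004.87 = $159,928.73

Total interest = (PMT × n) - PV = $159,928.73


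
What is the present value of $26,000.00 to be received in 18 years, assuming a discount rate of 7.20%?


Present value formula: PV = FV / (1 + r)^t
PV = $26,000.00 / (1 + 0.072)^18
PV = $26,000.00 / 3.495474
PV = $7,438.19

PV = FV / (1 + r)^t = $7,438.19


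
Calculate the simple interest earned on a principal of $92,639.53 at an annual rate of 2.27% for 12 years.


Simple interest formula: I = P × r × t
I = $92,639.53 × 0.0227 × 12
I = $25,235.01

I = P × r × t = $25,235.01


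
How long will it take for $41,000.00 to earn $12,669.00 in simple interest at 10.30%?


Rearrange the simple interest formula for t:
I = P × r × t  ⇒  t = I / (P × r)
t = $12,669.00 / ($41,000.00 × 0.103)
t = 3

t = I/(P×r) = 3 years


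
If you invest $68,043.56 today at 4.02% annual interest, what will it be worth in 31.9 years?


Future value formula: FV = PV × (1 + r)^t
FV = $68,043.56 × (1 + 0.0402)^31.9
FV = $68,043.56 × 3.515827
FV = $239,229.39

FV = PV × (1 + r)^t = $239,229.39


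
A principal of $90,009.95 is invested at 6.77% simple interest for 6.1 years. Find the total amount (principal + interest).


Total amount formula: A = P(1 + rt) = P + P·r·t
Interest: I = P × r × t = $90,009.95 × 0.0677 × 6.1 = $37,171.41
A = P + I = $90,009.95 + $37,171.41 = $127,181.36

A = P + I = P(1 + rt) = $127,181.36


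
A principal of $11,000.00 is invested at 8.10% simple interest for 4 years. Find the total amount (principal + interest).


Total amount formula: A = P(1 + rt) = P + P·r·t
Interest: I = P × r × t = $11,000.00 × 0.081 × 4 = $3,564.00
A = P + I = $11,000.00 + $3,564.00 = $14,564.00

A = P + I = P(1 + rt) = $14,564.00


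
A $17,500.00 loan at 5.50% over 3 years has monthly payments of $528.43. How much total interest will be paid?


Total paid over the life of the loan = PMT × n.
Total paid = $528.43 × 36 = $19,023.48
Total interest = total paid − principal = $19,023.48 − $17,500.00 = $1,523.48

Total interest = (PMT × n) - PV = $1,523.48


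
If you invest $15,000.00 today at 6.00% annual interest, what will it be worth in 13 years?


Future value formula: FV = PV × (1 + r)^t
FV = $15,000.00 × (1 + 0.06)^13
FV = $15,000.00 × 2.132928
FV = $31,993.92

FV = PV × (1 + r)^t = $31,993.92


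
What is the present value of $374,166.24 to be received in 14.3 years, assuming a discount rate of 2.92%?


Present value formula: PV = FV / (1 + r)^t
PV = $374,166.24 / (1 + 0.0292)^14.3
PV = $374,166.24 / 1.5092001
PV = $247,923.55

PV = FV / (1 + r)^t = $247,923.55


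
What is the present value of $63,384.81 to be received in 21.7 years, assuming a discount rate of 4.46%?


Present value formula: PV = FV / (1 + r)^t
PV = $63,384.81 / (1 + 0.0446)^21.7
PV = $63,384.81 / 2.577600
PV = $24,590.63

PV = FV / (1 + r)^t = $24,590.63


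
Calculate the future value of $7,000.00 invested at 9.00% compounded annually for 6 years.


Compound interest formula: A = P(1 + r/n)^(nt)
A = $7,000.00 × (1 + 0.09/1)^(1 × 6)
Growth factor: (1 + 0.09/1)^6 = 1.677100
A = $7,000.00 × 1.677100
A = $11,739.70

A = P(1 + r/n)^(nt) = $11,739.70


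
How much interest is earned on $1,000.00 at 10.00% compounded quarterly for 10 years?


Compound interest earned = final amount − principal.
A = P(1 + r/n)^(nt) = $1,000.00 × (1 + 0.1/4)^(4 × 10) = $2,685.06
Interest = A − P = $2,685.06 − $1,000.00 = $1,685.06

Interest = A - P = $1,685.06


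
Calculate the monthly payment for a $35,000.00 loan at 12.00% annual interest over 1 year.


Loan payment formula: PMT = PV × r / (1 − (1 + r)^(−n))
Monthly rate r = 0.12/12 = 0.01, n = 12 months
Denominator: 1 − (1 + 0.12/12)^(−12) = 0.1125508
PMT = $35,000.00 × (0.12/12) / 0.1125508
PMT = $3,109.71 per month

PMT = PV × r / (1-(1+r)^(-n)) = $3,109.71/month


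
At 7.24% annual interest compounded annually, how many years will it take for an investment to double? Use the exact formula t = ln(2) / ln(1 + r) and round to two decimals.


Doubling condition: (1 + r)^t = 2
Take ln of both sides: t × ln(1 + r) = ln(2)
t = ln(2) / ln(1 + r)
t = 0.693147 / 0.069899
t = 9.92

t = ln(2) / ln(1 + r) = 9.92 years


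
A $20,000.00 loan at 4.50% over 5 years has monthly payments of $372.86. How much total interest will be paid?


Total paid over the life of the loan = PMT × n.
Total paid = $372.86 × 60 = $22,371.60
Total interest = total paid − principal = $22,371.60 − $20,000.00 = $2,371.60

Total interest = (PMT × n) - PV = $2,371.60


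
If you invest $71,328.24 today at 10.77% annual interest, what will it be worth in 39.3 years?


Future value formula: FV = PV × (1 + r)^t
FV = $71,328.24 × (1 + 0.1077)^39.3
FV = $71,328.24 × 55.6917313
FV = $3,972,393.18

FV = PV × (1 + r)^t = $3,972,393.18


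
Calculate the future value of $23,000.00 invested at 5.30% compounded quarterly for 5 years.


Compound interest formula: A = P(1 + r/n)^(nt)
A = $23,000.00 × (1 + 0.053/4)^(4 × 5)
Growth factor: (1 + 0.053/4)^20 = 1.3011646
A = $23,000.00 × 1.3011646
A = $29,926.79

A = P(1 + r/n)^(nt) = $29,926.79


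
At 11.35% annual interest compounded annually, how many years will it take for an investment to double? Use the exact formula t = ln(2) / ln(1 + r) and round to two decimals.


Doubling condition: (1 + r)^t = 2
Take ln of both sides: t × ln(1 + r) = ln(2)
t = ln(2) / ln(1 + r)
t = 0.693147 / 0.107508
t = 6.45

t = ln(2) / ln(1 + r) = 6.45 years


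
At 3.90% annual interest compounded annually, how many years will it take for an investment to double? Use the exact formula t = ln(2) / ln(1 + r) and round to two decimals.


Doubling condition: (1 + r)^t = 2
Take ln of both sides: t × ln(1 + r) = ln(2)
t = ln(2) / ln(1 + r)
t = 0.693147 / 0.038259
t = 18.12

t = ln(2) / ln(1 + r) = 18.12 years


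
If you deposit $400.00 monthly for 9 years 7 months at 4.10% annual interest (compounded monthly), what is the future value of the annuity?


Future value of an ordinary annuity: FV = PMT × ((1 + r)^n − 1) / r
Monthly rate r = 0.041/12 ≈ 0.00341667, n = 115
FV = $400.00 × ((1 + 0.041/12)^115 − 1) / (0.041/12)
FV = $400.00 × 140.576558
FV = $56,230.62

FV = PMT × ((1+r)^n - 1)/r = $56,230.62


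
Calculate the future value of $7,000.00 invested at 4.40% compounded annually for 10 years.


Compound interest formula: A = P(1 + r/n)^(nt)
A = $7,000.00 × (1 + 0.044/1)^(1 × 10)
Growth factor: (1 + 0.044/1)^10 = 1.5381723
A = $7,000.00 × 1.5381723
A = $10,767.21

A = P(1 + r/n)^(nt) = $10,767.21


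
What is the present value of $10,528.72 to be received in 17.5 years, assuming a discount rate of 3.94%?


Present value formula: PV = FV / (1 + r)^t
PV = $10,528.72 / (1 + 0.0394)^17.5
PV = $10,528.72 / 1.966516
PV = $5,354.00

PV = FV / (1 + r)^t = $5,354.00


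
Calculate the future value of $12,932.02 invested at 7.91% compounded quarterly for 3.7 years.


Compound interest formula: A = P(1 + r/n)^(nt)
A = $12,932.02 × (1 + 0.0791/4)^(4 × 3.7)
Growth factor: (1 + 0.0791/4)^14.8 = 1.336179
A = $12,932.02 × 1.336179
A = $17,279.49

A = P(1 + r/n)^(nt) = $17,279.49


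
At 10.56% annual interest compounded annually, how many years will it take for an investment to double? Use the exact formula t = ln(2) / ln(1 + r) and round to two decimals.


Doubling condition: (1 + r)^t = 2
Take ln of both sides: t × ln(1 + r) = ln(2)
t = ln(2) / ln(1 + r)
t = 0.693147 / 0.100388
t = 6.90

t = ln(2) / ln(1 + r) = 6.90 years


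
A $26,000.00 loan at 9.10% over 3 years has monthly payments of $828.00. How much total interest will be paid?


Total paid over the life of the loan = PMT × n.
Total paid = $828.00 × 36 = $29,808.00
Total interest = total paid − principal = $29,808.00 − $26,000.00 = $3,808.00

Total interest = (PMT × n) - PV = $3,808.00


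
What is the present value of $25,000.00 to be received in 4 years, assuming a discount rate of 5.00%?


Present value formula: PV = FV / (1 + r)^t
PV = $25,000.00 / (1 + 0.05)^4
PV = $25,000.00 / 1.2155063
PV = $20,567.56

PV = FV / (1 + r)^t = $20,567.56


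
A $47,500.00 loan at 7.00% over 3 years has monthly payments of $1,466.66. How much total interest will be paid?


Total paid over the life of the loan = PMT × n.
Total paid = $1,466.66 × 36 = $52,799.76
Total interest = total paid − principal = $52,799.76 − $47,500.00 = $5,299.76

Total interest = (PMT × n) - PV = $5,299.76


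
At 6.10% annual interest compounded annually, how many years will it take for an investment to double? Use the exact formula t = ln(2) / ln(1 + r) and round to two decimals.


Doubling condition: (1 + r)^t = 2
Take ln of both sides: t × ln(1 + r) = ln(2)
t = ln(2) / ln(1 + r)
t = 0.693147 / 0.059212
t = 11.71

t = ln(2) / ln(1 + r) = 11.71 years


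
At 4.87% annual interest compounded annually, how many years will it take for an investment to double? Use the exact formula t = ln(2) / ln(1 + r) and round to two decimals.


Doubling condition: (1 + r)^t = 2
Take ln of both sides: t × ln(1 + r) = ln(2)
t = ln(2) / ln(1 + r)
t = 0.693147 / 0.047551
t = 14.58

t = ln(2) / ln(1 + r) = 14.58 years


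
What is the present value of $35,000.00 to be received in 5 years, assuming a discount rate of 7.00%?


Present value formula: PV = FV / (1 + r)^t
PV = $35,000.00 / (1 + 0.07)^5
PV = $35,000.00 / 1.4025517
PV = $24,954.52

PV = FV / (1 + r)^t = $24,954.52


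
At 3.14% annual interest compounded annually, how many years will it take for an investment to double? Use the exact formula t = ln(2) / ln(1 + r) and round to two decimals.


Doubling condition: (1 + r)^t = 2
Take ln of both sides: t × ln(1 + r) = ln(2)
t = ln(2) / ln(1 + r)
t = 0.693147 / 0.030917
t = 22.42

t = ln(2) / ln(1 + r) = 22.42 years


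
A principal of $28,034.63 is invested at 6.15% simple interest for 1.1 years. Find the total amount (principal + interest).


Total amount formula: A = P(1 + rt) = P + P·r·t
Interest: I = P × r × t = $28,034.63 × 0.0615 × 1.1 = $1,896.54
A = P + I = $28,034.63 + $1,896.54 = $29,931.17

A = P + I = P(1 + rt) = $29,931.17


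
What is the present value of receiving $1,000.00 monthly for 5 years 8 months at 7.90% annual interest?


Present value of an ordinary annuity: PV = PMT × (1 − (1 + r)^(−n)) / r
Monthly rate r = 0.079/12 ≈ 0.00658333, n = 68
PV = $1,000.00 × (1 − (1 + 0.079/12)^(−68)) / (0.079/12)
PV = $1,000.00 × 54.675031
PV = $54,675.03

PV = PMT × (1-(1+r)^(-n))/r = $54,675.03


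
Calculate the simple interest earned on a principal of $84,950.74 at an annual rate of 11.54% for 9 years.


Simple interest formula: I = P × r × t
I = $84,950.74 × 0.1154 × 9
I = $88,229.84

I = P × r × t = $88,229.84


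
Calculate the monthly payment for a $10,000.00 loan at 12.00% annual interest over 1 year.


Loan payment formula: PMT = PV × r / (1 − (1 + r)^(−n))
Monthly rate r = 0.12/12 = 0.01, n = 12 months
Denominator: 1 − (1 + 0.12/12)^(−12) = 0.112551
PMT = $10,000.00 × (0.12/12) / 0.112551
PMT = $888.49 per month

PMT = PV × r / (1-(1+r)^(-n)) = $888.49/month


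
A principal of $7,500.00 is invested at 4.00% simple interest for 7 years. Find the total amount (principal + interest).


Total amount formula: A = P(1 + rt) = P + P·r·t
Interest: I = P × r × t = $7,500.00 × 0.04 × 7 = $2,100.00
A = P + I = $7,500.00 + $2,100.00 = $9,600.00

A = P + I = P(1 + rt) = $9,600.00


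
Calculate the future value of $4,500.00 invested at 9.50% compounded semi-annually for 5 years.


Compound interest formula: A = P(1 + r/n)^(nt)
A = $4,500.00 × (1 + 0.095/2)^(2 × 5)
Growth factor: (1 + 0.095/2)^10 = 1.590524
A = $4,500.00 × 1.590524
A = $7,157.36

A = P(1 + r/n)^(nt) = $7,157.36


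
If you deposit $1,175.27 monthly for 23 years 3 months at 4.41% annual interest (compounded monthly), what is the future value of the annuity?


Future value of an ordinary annuity: FV = PMT × ((1 + r)^n − 1) / r
Monthly rate r = 0.0441/12 = 0.003675, n = 279
FV = $1,175.27 × ((1 + 0.0441/12)^279 − 1) / (0.0441/12)
FV = $1,175.27 × 485.106524
FV = $570,131.14

FV = PMT × ((1+r)^n - 1)/r = $570,131.14


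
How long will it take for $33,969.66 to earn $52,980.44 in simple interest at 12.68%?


Rearrange the simple interest formula for t:
I = P × r × t  ⇒  t = I / (P × r)
t = $52,980.44 / ($33,969.66 × 0.1268)
t = 12.3

t = I/(P×r) = 12.3 years


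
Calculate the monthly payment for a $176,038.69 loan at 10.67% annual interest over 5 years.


Loan payment formula: PMT = PV × r / (1 − (1 + r)^(−n))
Monthly rate r = 0.1067/12 ≈ 0.00889167, n = 60 months
Denominator: 1 − (1 + 0.1067/12)^(−60) = 0.412067
PMT = $176,038.69 × (0.1067/12) / 0.412067
PMT = $3,798.60 per month

PMT = PV × r / (1-(1+r)^(-n)) = $3,798.60/month


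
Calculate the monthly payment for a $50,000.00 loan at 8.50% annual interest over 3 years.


Loan payment formula: PMT = PV × r / (1 − (1 + r)^(−n))
Monthly rate r = 0.085/12 ≈ 0.00708333, n = 36 months
Denominator: 1 − (1 + 0.085/12)^(−36) = 0.2243866
PMT = $50,000.00 × (0.085/12) / 0.2243866
PMT = $1,578.38 per month

PMT = PV × r / (1-(1+r)^(-n)) = $1,578.38/month


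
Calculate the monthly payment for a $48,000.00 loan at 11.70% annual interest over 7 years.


Loan payment formula: PMT = PV × r / (1 − (1 + r)^(−n))
Monthly rate r = 0.117/12 = 0.00975, n = 84 months
Denominator: 1 − (1 + 0.117/12)^(−84) = 0.557375
PMT = $48,000.00 × (0.117/12) / 0.557375
PMT = $839.65 per month

PMT = PV × r / (1-(1+r)^(-n)) = $839.65/month


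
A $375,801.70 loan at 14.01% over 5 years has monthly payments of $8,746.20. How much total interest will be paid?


Total paid over the life of the loan = PMT × n.
Total paid = $8,746.20 × 60 = $524,772.00
Total interest = total paid − principal = $524,772.00 − $375,801.70 = $148,970.30

Total interest = (PMT × n) - PV = $148,970.30


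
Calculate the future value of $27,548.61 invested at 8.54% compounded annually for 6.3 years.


Compound interest formula: A = P(1 + r/n)^(nt)
A = $27,548.61 × (1 + 0.0854/1)^(1 × 6.3)
Growth factor: (1 + 0.0854/1)^6.3 = 1.6757755
A = $27,548.61 × 1.6757755
A = $46,165.29

A = P(1 + r/n)^(nt) = $46,165.29


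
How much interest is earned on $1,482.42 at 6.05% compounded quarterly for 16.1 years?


Compound interest earned = final amount − principal.
A = P(1 + r/n)^(nt) = $1,482.42 × (1 + 0.0605/4)^(4 × 16.1) = $3,897.88
Interest = A − P = $3,897.88 − $1,482.42 = $2,415.46

Interest = A - P = $2,415.46


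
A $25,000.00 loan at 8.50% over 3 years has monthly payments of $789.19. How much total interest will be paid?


Total paid over the life of the loan = PMT × n.
Total paid = $789.19 × 36 = $28,410.84
Total interest = total paid − principal = $28,410.84 − $25,000.00 = $3,410.84

Total interest = (PMT × n) - PV = $3,410.84


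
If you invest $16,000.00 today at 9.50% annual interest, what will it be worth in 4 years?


Future value formula: FV = PV × (1 + r)^t
FV = $16,000.00 × (1 + 0.095)^4
FV = $16,000.00 × 1.437661
FV = $23,002.58

FV = PV × (1 + r)^t = $23,002.58


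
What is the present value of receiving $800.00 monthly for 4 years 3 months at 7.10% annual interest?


Present value of an ordinary annuity: PV = PMT × (1 − (1 + r)^(−n)) / r
Monthly rate r = 0.071/12 ≈ 0.00591667, n = 51
PV = $800.00 × (1 − (1 + 0.071/12)^(−51)) / (0.071/12)
PV = $800.00 × 43.913108
PV = $35,130.49

PV = PMT × (1-(1+r)^(-n))/r = $35,130.49


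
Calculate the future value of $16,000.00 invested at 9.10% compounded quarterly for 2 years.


Compound interest formula: A = P(1 + r/n)^(nt)
A = $16,000.00 × (1 + 0.091/4)^(4 × 2)
Growth factor: (1 + 0.091/4)^8 = 1.197170
A = $16,000.00 × 1.197170
A = $19,154.72

A = P(1 + r/n)^(nt) = $19,154.72


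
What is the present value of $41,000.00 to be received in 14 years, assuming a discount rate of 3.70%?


Present value formula: PV = FV / (1 + r)^t
PV = $41,000.00 / (1 + 0.037)^14
PV = $41,000.00 / 1.663040
PV = $24,653.65

PV = FV / (1 + r)^t = $24,653.65


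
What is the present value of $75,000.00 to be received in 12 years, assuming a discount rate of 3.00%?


Present value formula: PV = FV / (1 + r)^t
PV = $75,000.00 / (1 + 0.03)^12
PV = $75,000.00 / 1.425761
PV = $52,603.49

PV = FV / (1 + r)^t = $52,603.49


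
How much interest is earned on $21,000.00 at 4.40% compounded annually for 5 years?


Compound interest earned = final amount − principal.
A = P(1 + r/n)^(nt) = $21,000.00 × (1 + 0.044/1)^(1 × 5) = $26,044.85
Interest = A − P = $26,044.85 − $21,000.00 = $5,044.85

Interest = A - P = $5,044.85


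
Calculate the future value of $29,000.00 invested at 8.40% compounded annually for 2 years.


Compound interest formula: A = P(1 + r/n)^(nt)
A = $29,000.00 × (1 + 0.084/1)^(1 × 2)
Growth factor: (1 + 0.084/1)^2 = 1.175056
A = $29,000.00 × 1.175056
A = $34,076.62

A = P(1 + r/n)^(nt) = $34,076.62


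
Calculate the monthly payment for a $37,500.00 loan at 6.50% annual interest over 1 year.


Loan payment formula: PMT = PV × r / (1 − (1 + r)^(−n))
Monthly rate r = 0.065/12 ≈ 0.00541667, n = 12 months
Denominator: 1 − (1 + 0.065/12)^(−12) = 0.062768
PMT = $37,500.00 × (0.065/12) / 0.062768
PMT = $3,236.12 per month

PMT = PV × r / (1-(1+r)^(-n)) = $3,236.12/month


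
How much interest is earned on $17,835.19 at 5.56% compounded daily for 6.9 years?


Compound interest earned = final amount − principal.
A = P(1 + r/n)^(nt) = $17,835.19 × (1 + 0.0556/365)^(365 × 6.9) = $26,174.46
Interest = A − P = $26,174.46 − $17,835.19 = $8,339.27

Interest = A - P = $8,339.27


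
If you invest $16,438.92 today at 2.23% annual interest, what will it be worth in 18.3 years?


Future value formula: FV = PV × (1 + r)^t
FV = $16,438.92 × (1 + 0.0223)^18.3
FV = $16,438.92 × 1.4972144
FV = $24,612.59

FV = PV × (1 + r)^t = $24,612.59


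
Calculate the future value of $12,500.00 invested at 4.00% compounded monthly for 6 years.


Compound interest formula: A = P(1 + r/n)^(nt)
A = $12,500.00 × (1 + 0.04/12)^(12 × 6)
Growth factor: (1 + 0.04/12)^72 = 1.2707419
A = $12,500.00 × 1.2707419
A = $15,884.27

A = P(1 + r/n)^(nt) = $15,884.27


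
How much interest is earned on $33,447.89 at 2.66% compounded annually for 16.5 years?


Compound interest earned = final amount − principal.
A = P(1 + r/n)^(nt) = $33,447.89 × (1 + 0.0266/1)^(1 × 16.5) = $51,580.97
Interest = A − P = $51,580.97 − $33,447.89 = $18,133.08

Interest = A - P = $18,133.08


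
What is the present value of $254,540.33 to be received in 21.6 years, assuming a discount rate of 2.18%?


Present value formula: PV = FV / (1 + r)^t
PV = $254,540.33 / (1 + 0.0218)^21.6
PV = $254,540.33 / 1.59332146
PV = $159,754.54

PV = FV / (1 + r)^t = $159,754.54


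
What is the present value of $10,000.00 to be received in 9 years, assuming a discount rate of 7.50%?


Present value formula: PV = FV / (1 + r)^t
PV = $10,000.00 / (1 + 0.075)^9
PV = $10,000.00 / 1.917239
PV = $5,215.83

PV = FV / (1 + r)^t = $5,215.83


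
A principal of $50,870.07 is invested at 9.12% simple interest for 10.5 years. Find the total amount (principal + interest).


Total amount formula: A = P(1 + rt) = P + P·r·t
Interest: I = P × r × t = $50,870.07 × 0.0912 × 10.5 = $48,713.18
A = P + I = $50,870.07 + $48,713.18 = $99,583.25

A = P + I = P(1 + rt) = $99,583.25


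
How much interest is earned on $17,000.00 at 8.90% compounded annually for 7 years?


Compound interest earned = final amount − principal.
A = P(1 + r/n)^(nt) = $17,000.00 × (1 + 0.089/1)^(1 × 7) = $30,877.64
Interest = A − P = $30,877.64 − $17,000.00 = $13,877.64

Interest = A - P = $13,877.64


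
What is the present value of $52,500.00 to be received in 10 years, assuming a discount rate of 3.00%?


Present value formula: PV = FV / (1 + r)^t
PV = $52,500.00 / (1 + 0.03)^10
PV = $52,500.00 / 1.3439164
PV = $39,064.93

PV = FV / (1 + r)^t = $39,064.93


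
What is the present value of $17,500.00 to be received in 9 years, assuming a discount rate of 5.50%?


Present value formula: PV = FV / (1 + r)^t
PV = $17,500.00 / (1 + 0.055)^9
PV = $17,500.00 / 1.619094
PV = $10,808.51

PV = FV / (1 + r)^t = $10,808.51


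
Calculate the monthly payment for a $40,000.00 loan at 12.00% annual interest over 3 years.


Loan payment formula: PMT = PV × r / (1 − (1 + r)^(−n))
Monthly rate r = 0.12/12 = 0.01, n = 36 months
Denominator: 1 − (1 + 0.12/12)^(−36) = 0.301075
PMT = $40,000.00 × (0.12/12) / 0.301075
PMT = $1,328.57 per month

PMT = PV × r / (1-(1+r)^(-n)) = $1,328.57/month


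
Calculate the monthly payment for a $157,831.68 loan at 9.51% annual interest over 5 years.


Loan payment formula: PMT = PV × r / (1 − (1 + r)^(−n))
Monthly rate r = 0.0951/12 = 0.007925, n = 60 months
Denominator: 1 − (1 + 0.0951/12)^(−60) = 0.377260
PMT = $157,831.68 × (0.0951/12) / 0.377260
PMT = $3,315.53 per month

PMT = PV × r / (1-(1+r)^(-n)) = $3,315.53/month


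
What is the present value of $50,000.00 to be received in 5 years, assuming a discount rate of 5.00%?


Present value formula: PV = FV / (1 + r)^t
PV = $50,000.00 / (1 + 0.05)^5
PV = $50,000.00 / 1.2762816
PV = $39,176.31

PV = FV / (1 + r)^t = $39,176.31


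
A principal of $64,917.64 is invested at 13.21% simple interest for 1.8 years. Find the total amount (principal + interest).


Total amount formula: A = P(1 + rt) = P + P·r·t
Interest: I = P × r × t = $64,917.64 × 0.1321 × 1.8 = $15,436.12
A = P + I = $64,917.64 + $15,436.12 = $80,353.76

A = P + I = P(1 + rt) = $80,353.76


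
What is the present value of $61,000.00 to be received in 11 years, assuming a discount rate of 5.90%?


Present value formula: PV = FV / (1 + r)^t
PV = $61,000.00 / (1 + 0.059)^11
PV = $61,000.00 / 1.878692
PV = $32,469.40

PV = FV / (1 + r)^t = $32,469.40


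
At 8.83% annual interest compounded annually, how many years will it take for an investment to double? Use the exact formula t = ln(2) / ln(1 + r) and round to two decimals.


Doubling condition: (1 + r)^t = 2
Take ln of both sides: t × ln(1 + r) = ln(2)
t = ln(2) / ln(1 + r)
t = 0.693147 / 0.084617
t = 8.19

t = ln(2) / ln(1 + r) = 8.19 years


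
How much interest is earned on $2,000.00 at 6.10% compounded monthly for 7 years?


Compound interest earned = final amount − principal.
A = P(1 + r/n)^(nt) = $2,000.00 × (1 + 0.061/12)^(12 × 7) = $3,061.99
Interest = A − P = $3,061.99 − $2,000.00 = $1,061.99

Interest = A - P = $1,061.99


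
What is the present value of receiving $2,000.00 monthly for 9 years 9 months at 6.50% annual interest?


Present value of an ordinary annuity: PV = PMT × (1 − (1 + r)^(−n)) / r
Monthly rate r = 0.065/12 ≈ 0.00541667, n = 117
PV = $2,000.00 × (1 − (1 + 0.065/12)^(−117)) / (0.065/12)
PV = $2,000.00 × 86.491099
PV = $172,982.20

PV = PMT × (1-(1+r)^(-n))/r = $172,982.20


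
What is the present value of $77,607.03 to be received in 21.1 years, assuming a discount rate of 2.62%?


Present value formula: PV = FV / (1 + r)^t
PV = $77,607.03 / (1 + 0.0262)^21.1
PV = $77,607.03 / 1.725820
PV = $44,968.21

PV = FV / (1 + r)^t = $44,968.21


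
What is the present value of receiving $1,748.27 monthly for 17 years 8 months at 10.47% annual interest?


Present value of an ordinary annuity: PV = PMT × (1 − (1 + r)^(−n)) / r
Monthly rate r = 0.1047/12 = 0.008725, n = 212
PV = $1,748.27 × (1 − (1 + 0.1047/12)^(−212)) / (0.1047/12)
PV = $1,748.27 × 96.441116
PV = $168,605.11

PV = PMT × (1-(1+r)^(-n))/r = $168,605.11


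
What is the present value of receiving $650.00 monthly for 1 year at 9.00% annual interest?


Present value of an ordinary annuity: PV = PMT × (1 − (1 + r)^(−n)) / r
Monthly rate r = 0.09/12 = 0.0075, n = 12
PV = $650.00 × (1 − (1 + 0.09/12)^(−12)) / (0.09/12)
PV = $650.00 × 11.434913
PV = $7,432.69

PV = PMT × (1-(1+r)^(-n))/r = $7,432.69


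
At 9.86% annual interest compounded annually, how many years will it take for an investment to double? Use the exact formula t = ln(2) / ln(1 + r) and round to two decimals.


Doubling condition: (1 + r)^t = 2
Take ln of both sides: t × ln(1 + r) = ln(2)
t = ln(2) / ln(1 + r)
t = 0.693147 / 0.094037
t = 7.37

t = ln(2) / ln(1 + r) = 7.37 years


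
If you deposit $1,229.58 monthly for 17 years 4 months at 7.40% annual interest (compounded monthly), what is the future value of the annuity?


Future value of an ordinary annuity: FV = PMT × ((1 + r)^n − 1) / r
Monthly rate r = 0.074/12 ≈ 0.00616667, n = 208
FV = $1,229.58 × ((1 + 0.074/12)^208 − 1) / (0.074/12)
FV = $1,229.58 × 420.335282
FV = $516,835.86

FV = PMT × ((1+r)^n - 1)/r = $516,835.86


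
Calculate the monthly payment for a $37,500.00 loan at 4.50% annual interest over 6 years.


Loan payment formula: PMT = PV × r / (1 − (1 + r)^(−n))
Monthly rate r = 0.045/12 = 0.00375, n = 72 months
Denominator: 1 − (1 + 0.045/12)^(−72) = 0.236235
PMT = $37,500.00 × (0.045/12) / 0.236235
PMT = $595.28 per month

PMT = PV × r / (1-(1+r)^(-n)) = $595.28/month


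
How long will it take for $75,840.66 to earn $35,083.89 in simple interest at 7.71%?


Rearrange the simple interest formula for t:
I = P × r × t  ⇒  t = I / (P × r)
t = $35,083.89 / ($75,840.66 × 0.0771)
t = 6

t = I/(P×r) = 6 years


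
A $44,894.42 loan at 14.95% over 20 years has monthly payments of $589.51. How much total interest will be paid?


Total paid over the life of the loan = PMT × n.
Total paid = $589.51 × 240 = $141,482.40
Total interest = total paid − principal = $141,482.40 − $44,894.42 = $96,587.98

Total interest = (PMT × n) - PV = $96,587.98


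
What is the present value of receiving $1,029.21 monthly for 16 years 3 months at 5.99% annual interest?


Present value of an ordinary annuity: PV = PMT × (1 − (1 + r)^(−n)) / r
Monthly rate r = 0.0599/12 ≈ 0.00499167, n = 195
PV = $1,029.21 × (1 − (1 + 0.0599/12)^(−195)) / (0.0599/12)
PV = $1,029.21 × 124.463101
PV = $128,098.67

PV = PMT × (1-(1+r)^(-n))/r = $128,098.67


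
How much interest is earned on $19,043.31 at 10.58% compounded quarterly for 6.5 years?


Compound interest earned = final amount − principal.
A = P(1 + r/n)^(nt) = $19,043.31 × (1 + 0.1058/4)^(4 × 6.5) = $37,542.67
Interest = A − P = $37,542.67 − $19,043.31 = $18,499.36

Interest = A - P = $18,499.36


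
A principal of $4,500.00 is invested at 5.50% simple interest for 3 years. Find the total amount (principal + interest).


Total amount formula: A = P(1 + rt) = P + P·r·t
Interest: I = P × r × t = $4,500.00 × 0.055 × 3 = $742.50
A = P + I = $4,500.00 + $742.50 = $5,242.50

A = P + I = P(1 + rt) = $5,242.50


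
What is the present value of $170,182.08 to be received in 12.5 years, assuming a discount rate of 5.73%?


Present value formula: PV = FV / (1 + r)^t
PV = $170,182.08 / (1 + 0.0573)^12.5
PV = $170,182.08 / 2.006679
PV = $84,807.82

PV = FV / (1 + r)^t = $84,807.82


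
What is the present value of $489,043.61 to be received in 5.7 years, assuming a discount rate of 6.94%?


Present value formula: PV = FV / (1 + r)^t
PV = $489,043.61 / (1 + 0.0694)^5.7
PV = $489,043.61 / 1.46588204
PV = $333,617.30

PV = FV / (1 + r)^t = $333,617.30


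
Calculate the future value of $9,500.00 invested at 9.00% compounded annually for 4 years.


Compound interest formula: A = P(1 + r/n)^(nt)
A = $9,500.00 × (1 + 0.09/1)^(1 × 4)
Growth factor: (1 + 0.09/1)^4 = 1.411582
A = $9,500.00 × 1.411582
A = $13,410.03

A = P(1 + r/n)^(nt) = $13,410.03


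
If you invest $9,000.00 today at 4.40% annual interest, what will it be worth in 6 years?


Future value formula: FV = PV × (1 + r)^t
FV = $9,000.00 × (1 + 0.044)^6
FV = $9,000.00 × 1.294801
FV = $11,653.21

FV = PV × (1 + r)^t = $11,653.21


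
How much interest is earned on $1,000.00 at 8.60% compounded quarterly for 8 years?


Compound interest earned = final amount − principal.
A = P(1 + r/n)^(nt) = $1,000.00 × (1 + 0.086/4)^(4 × 8) = $1,975.28
Interest = A − P = $1,975.28 − $1,000.00 = $975.28

Interest = A - P = $975.28


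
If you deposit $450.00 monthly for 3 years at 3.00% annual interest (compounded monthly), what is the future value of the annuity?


Future value of an ordinary annuity: FV = PMT × ((1 + r)^n − 1) / r
Monthly rate r = 0.03/12 = 0.0025, n = 36
FV = $450.00 × ((1 + 0.03/12)^36 − 1) / (0.03/12)
FV = $450.00 × 37.620560
FV = $16,929.25

FV = PMT × ((1+r)^n - 1)/r = $16,929.25


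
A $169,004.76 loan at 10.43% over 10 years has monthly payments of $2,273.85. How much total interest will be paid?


Total paid over the life of the loan = PMT × n.
Total paid = $2,273.85 × 120 = $272,862.00
Total interest = total paid − principal = $272,862.00 − $169,004.76 = $103,857.24

Total interest = (PMT × n) - PV = $103,857.24


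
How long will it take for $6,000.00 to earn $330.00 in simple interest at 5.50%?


Rearrange the simple interest formula for t:
I = P × r × t  ⇒  t = I / (P × r)
t = $330.00 / ($6,000.00 × 0.055)
t = 1

t = I/(P×r) = 1 year


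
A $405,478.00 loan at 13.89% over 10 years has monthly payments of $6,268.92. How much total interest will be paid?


Total paid over the life of the loan = PMT × n.
Total paid = $6,268.92 × 120 = $752,270.40
Total interest = total paid − principal = $752,270.40 − $405,478.00 = $346,792.40

Total interest = (PMT × n) - PV = $346,792.40


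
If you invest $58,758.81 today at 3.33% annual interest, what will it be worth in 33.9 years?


Future value formula: FV = PV × (1 + r)^t
FV = $58,758.81 × (1 + 0.0333)^33.9
FV = $58,758.81 × 3.0358196
FV = $178,381.15

FV = PV × (1 + r)^t = $178,381.15


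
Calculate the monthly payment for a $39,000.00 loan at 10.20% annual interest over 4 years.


Loan payment formula: PMT = PV × r / (1 − (1 + r)^(−n))
Monthly rate r = 0.102/12 = 0.0085, n = 48 months
Denominator: 1 − (1 + 0.102/12)^(−48) = 0.333874
PMT = $39,000.00 × (0.102/12) / 0.333874
PMT = $992.89 per month

PMT = PV × r / (1-(1+r)^(-n)) = $992.89/month


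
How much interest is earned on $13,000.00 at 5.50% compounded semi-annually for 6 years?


Compound interest earned = final amount − principal.
A = P(1 + r/n)^(nt) = $13,000.00 × (1 + 0.055/2)^(2 × 6) = $18,002.19
Interest = A − P = $18,002.19 − $13,000.00 = $5,002.19

Interest = A - P = $5,002.19


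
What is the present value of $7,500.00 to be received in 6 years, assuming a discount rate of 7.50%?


Present value formula: PV = FV / (1 + r)^t
PV = $7,500.00 / (1 + 0.075)^6
PV = $7,500.00 / 1.543302
PV = $4,859.71

PV = FV / (1 + r)^t = $4,859.71


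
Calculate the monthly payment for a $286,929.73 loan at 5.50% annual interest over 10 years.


Loan payment formula: PMT = PV × r / (1 − (1 + r)^(−n))
Monthly rate r = 0.055/12 ≈ 0.00458333, n = 120 months
Denominator: 1 − (1 + 0.055/12)^(−120) = 0.422325
PMT = $286,929.73 × (0.055/12) / 0.422325
PMT = $3,113.94 per month

PMT = PV × r / (1-(1+r)^(-n)) = $3,113.94/month


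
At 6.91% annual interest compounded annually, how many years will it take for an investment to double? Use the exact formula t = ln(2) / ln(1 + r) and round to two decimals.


Doubling condition: (1 + r)^t = 2
Take ln of both sides: t × ln(1 + r) = ln(2)
t = ln(2) / ln(1 + r)
t = 0.693147 / 0.066817
t = 10.37

t = ln(2) / ln(1 + r) = 10.37 years


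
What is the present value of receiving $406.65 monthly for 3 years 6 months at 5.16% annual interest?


Present value of an ordinary annuity: PV = PMT × (1 − (1 + r)^(−n)) / r
Monthly rate r = 0.0516/12 = 0.0043, n = 42
PV = $406.65 × (1 − (1 + 0.0516/12)^(−42)) / (0.0516/12)
PV = $406.65 × 38.350589
PV = $15,595.27

PV = PMT × (1-(1+r)^(-n))/r = $15,595.27


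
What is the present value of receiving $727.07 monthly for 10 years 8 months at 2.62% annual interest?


Present value of an ordinary annuity: PV = PMT × (1 − (1 + r)^(−n)) / r
Monthly rate r = 0.0262/12 ≈ 0.00218333, n = 128
PV = $727.07 × (1 − (1 + 0.0262/12)^(−128)) / (0.0262/12)
PV = $727.07 × 111.564580
PV = $81,115.26

PV = PMT × (1-(1+r)^(-n))/r = $81,115.26


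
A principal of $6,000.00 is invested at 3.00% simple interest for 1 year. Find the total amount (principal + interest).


Total amount formula: A = P(1 + rt) = P + P·r·t
Interest: I = P × r × t = $6,000.00 × 0.03 × 1 = $180.00
A = P + I = $6,000.00 + $180.00 = $6,180.00

A = P + I = P(1 + rt) = $6,180.00


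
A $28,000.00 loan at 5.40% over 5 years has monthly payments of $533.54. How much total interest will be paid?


Total paid over the life of the loan = PMT × n.
Total paid = $533.54 × 60 = $32,012.40
Total interest = total paid − principal = $32,012.40 − $28,000.00 = $4,012.40

Total interest = (PMT × n) - PV = $4,012.40


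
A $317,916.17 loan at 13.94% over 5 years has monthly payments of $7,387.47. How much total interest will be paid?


Total paid over the life of the loan = PMT × n.
Total paid = $7,387.47 × 60 = $443,248.20
Total interest = total paid − principal = $443,248.20 − $317,916.17 = $125,332.03

Total interest = (PMT × n) - PV = $125,332.03


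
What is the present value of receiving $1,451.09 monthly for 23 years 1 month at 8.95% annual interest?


Present value of an ordinary annuity: PV = PMT × (1 − (1 + r)^(−n)) / r
Monthly rate r = 0.0895/12 ≈ 0.00745833, n = 277
PV = $1,451.09 × (1 − (1 + 0.0895/12)^(−277)) / (0.0895/12)
PV = $1,451.09 × 116.960201
PV = $169,719.78

PV = PMT × (1-(1+r)^(-n))/r = $169,719.78


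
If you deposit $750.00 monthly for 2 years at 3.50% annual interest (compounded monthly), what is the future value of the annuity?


Future value of an ordinary annuity: FV = PMT × ((1 + r)^n − 1) / r
Monthly rate r = 0.035/12 ≈ 0.00291667, n = 24
FV = $750.00 × ((1 + 0.035/12)^24 − 1) / (0.035/12)
FV = $750.00 × 24.822485
FV = $18,616.86

FV = PMT × ((1+r)^n - 1)/r = $18,616.86


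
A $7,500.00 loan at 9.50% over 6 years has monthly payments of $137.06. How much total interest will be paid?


Total paid over the life of the loan = PMT × n.
Total paid = $137.06 × 72 = $9,868.32
Total interest = total paid − principal = $9,868.32 − $7,500.00 = $2,368.32

Total interest = (PMT × n) - PV = $2,368.32


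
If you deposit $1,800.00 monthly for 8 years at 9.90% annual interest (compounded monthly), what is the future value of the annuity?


Future value of an ordinary annuity: FV = PMT × ((1 + r)^n − 1) / r
Monthly rate r = 0.099/12 = 0.00825, n = 96
FV = $1,800.00 × ((1 + 0.099/12)^96 − 1) / (0.099/12)
FV = $1,800.00 × 145.532823
FV = $261,959.08

FV = PMT × ((1+r)^n - 1)/r = $261,959.08


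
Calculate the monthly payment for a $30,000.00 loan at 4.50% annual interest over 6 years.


Loan payment formula: PMT = PV × r / (1 − (1 + r)^(−n))
Monthly rate r = 0.045/12 = 0.00375, n = 72 months
Denominator: 1 − (1 + 0.045/12)^(−72) = 0.236235
PMT = $30,000.00 × (0.045/12) / 0.236235
PMT = $476.22 per month

PMT = PV × r / (1-(1+r)^(-n)) = $476.22/month


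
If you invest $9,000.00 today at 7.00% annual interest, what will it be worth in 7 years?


Future value formula: FV = PV × (1 + r)^t
FV = $9,000.00 × (1 + 0.07)^7
FV = $9,000.00 × 1.605781
FV = $14,452.03

FV = PV × (1 + r)^t = $14,452.03


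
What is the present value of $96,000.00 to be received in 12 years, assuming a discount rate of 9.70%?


Present value formula: PV = FV / (1 + r)^t
PV = $96,000.00 / (1 + 0.097)^12
PV = $96,000.00 / 3.037243
PV = $31,607.61

PV = FV / (1 + r)^t = $31,607.61


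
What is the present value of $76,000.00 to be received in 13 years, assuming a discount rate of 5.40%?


Present value formula: PV = FV / (1 + r)^t
PV = $76,000.00 / (1 + 0.054)^13
PV = $76,000.00 / 1.9811983
PV = $38,360.62

PV = FV / (1 + r)^t = $38,360.62


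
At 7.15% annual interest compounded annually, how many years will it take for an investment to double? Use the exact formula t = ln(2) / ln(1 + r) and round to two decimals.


Doubling condition: (1 + r)^t = 2
Take ln of both sides: t × ln(1 + r) = ln(2)
t = ln(2) / ln(1 + r)
t = 0.693147 / 0.069060
t = 10.04

t = ln(2) / ln(1 + r) = 10.04 years
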